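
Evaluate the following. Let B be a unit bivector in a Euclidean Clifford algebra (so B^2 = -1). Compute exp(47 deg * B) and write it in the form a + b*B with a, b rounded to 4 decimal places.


For a unit bivector B with B^2 = -1, the exponential series gives
e^(theta*B) = cos(theta) + sin(theta)*B (the GA analogue of Euler's formula).
theta = 47 degrees = 0.820305 rad
cos(47 deg) = 0.6820
sin(47 deg) = 0.7314
exp(theta*B) = 0.6820 + 0.7314*B


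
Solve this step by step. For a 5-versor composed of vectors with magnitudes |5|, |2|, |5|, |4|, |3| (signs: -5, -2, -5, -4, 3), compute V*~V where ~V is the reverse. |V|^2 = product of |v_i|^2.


Each vector v_i has |v_i|^2 = s_i^2
Squared scales: (-5)^2 = 25, (-2)^2 = 4, (-5)^2 = 25, (-4)^2 = 16, 3^2 = 9
|V|^2 = 25 * 4 * 25 * 16 * 9
= 360000


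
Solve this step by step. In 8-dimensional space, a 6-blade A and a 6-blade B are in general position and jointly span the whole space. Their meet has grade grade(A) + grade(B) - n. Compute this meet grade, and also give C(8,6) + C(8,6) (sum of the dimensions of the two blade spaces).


Meet grade = grade(A) + grade(B) - n
= 6 + 6 - 8 = 4
C(8,6) = 28
C(8,6) = 28
dim_A + dim_B = 28 + 28 = 56


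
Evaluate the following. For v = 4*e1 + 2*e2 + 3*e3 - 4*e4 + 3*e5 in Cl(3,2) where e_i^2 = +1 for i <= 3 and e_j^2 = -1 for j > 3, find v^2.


v^2 = sum of c_i^2 * e_i^2
Positive signature terms (e_i^2 = +1): 4^2 + 2^2 + 3^2 = 29
Negative signature terms (e_j^2 = -1): (-4)^2 + 3^2 = 25
v^2 = 29 - 25 = 4


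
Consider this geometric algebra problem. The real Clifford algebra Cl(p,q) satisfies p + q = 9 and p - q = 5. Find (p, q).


We need p + q = 9 and p - q = 5.
Adding: 2p = 9 + 5 = 14, so p = 7.
Then q = 9 - 7 = 2.
(p, q) = (7, 2)


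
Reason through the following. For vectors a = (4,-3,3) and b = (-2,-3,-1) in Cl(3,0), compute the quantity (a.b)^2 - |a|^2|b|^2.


a . b = 4*(-2) + (-3)*(-3) + 3*(-1)
= -8 + 9 + (-3) = -2
|a|^2 = 4^2 + (-3)^2 + 3^2 = 34
|b|^2 = (-2)^2 + (-3)^2 + (-1)^2 = 14
(a.b)^2 = (-2)^2 = 4
|a|^2 * |b|^2 = 34 * 14 = 476
Result = 4 - 476 = -472


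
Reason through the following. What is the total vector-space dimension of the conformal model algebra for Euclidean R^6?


The conformal model of R^6 uses Cl(7,1): the 6 Euclidean generators plus two extra orthogonal generators e+ (e+^2 = +1) and e- (e-^2 = -1), from which the null vectors e0, einf are built.
Number of generators m = 6 + 2 = 8.
dim Cl(p,q) = 2^m = 2^8 = 256


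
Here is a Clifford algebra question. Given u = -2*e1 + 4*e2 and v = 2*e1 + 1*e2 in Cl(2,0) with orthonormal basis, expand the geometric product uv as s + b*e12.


Expand: (-2*e1 + 4*e2)(2*e1 + 1*e2)
= (-2)*2*e1e1 + (-2)*1*e1e2 + 4*2*e2e1 + 4*1*e2e2
Using e1^2 = e2^2 = 1, e2e1 = -e1e2:
Scalar part s = (-2)*2 + 4*1 = -4 + 4 = 0
Bivector part b = (-2)*1 - 4*2 = -2 - 8 = -10
uv = 0 - 10*e12


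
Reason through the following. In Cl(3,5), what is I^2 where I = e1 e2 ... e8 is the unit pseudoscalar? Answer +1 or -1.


The pseudoscalar I = e1...e_n (product of all n generators) of Cl(p,q) satisfies I^2 = (-1)^(q + n(n-1)/2).
p = 3, q = 5, n = p + q = 8
n(n-1)/2 = 8 * 7 / 2 = 28
Exponent = q + n(n-1)/2 = 5 + 28 = 33
I^2 = (-1)^33 = -1


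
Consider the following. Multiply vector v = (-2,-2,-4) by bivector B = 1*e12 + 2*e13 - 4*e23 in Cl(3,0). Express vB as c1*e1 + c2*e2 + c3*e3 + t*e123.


vB has grade-1 (vector) and grade-3 (trivector) parts: vB = (v _| B) + (v ^ B).
Vector part <vB>_1:
  e1: -v2*b12 - v3*b13 = -(-2)*(1) - (-4)*(2) = 10
  e2: v1*b12 - v3*b23 = (-2)*(1) - (-4)*(-4) = -18
  e3: v1*b13 + v2*b23 = (-2)*(2) + (-2)*(-4) = 4
Trivector part <vB>_3:
  e123: v1*b23 - v2*b13 + v3*b12 = (-2)*(-4) - (-2)*(2) + (-4)*(1) = 8
vB = 10*e1 - 18*e2 + 4*e3 + 8*e123


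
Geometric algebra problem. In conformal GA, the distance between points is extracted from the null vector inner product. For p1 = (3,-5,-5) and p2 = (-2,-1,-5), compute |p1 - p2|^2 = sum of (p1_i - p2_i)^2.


p1 - p2 = (5, -4, 0)
|p1 - p2|^2 = 5^2 + (-4)^2 + 0^2
= 25 + 16 + 0
= 41


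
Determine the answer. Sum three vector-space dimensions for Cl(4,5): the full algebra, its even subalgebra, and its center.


n = 4 + 5 = 9
Total dim = 2^9 = 512
Even subalgebra dim = 2^8 = 256
n is odd, so center dim = 2
Sum = 512 + 256 + 2 = 770


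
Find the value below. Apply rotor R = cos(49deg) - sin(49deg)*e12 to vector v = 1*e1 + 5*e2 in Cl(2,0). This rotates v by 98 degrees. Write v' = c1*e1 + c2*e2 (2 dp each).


Rotor R = cos(49deg) - sin(49deg)*e12
Rotation angle theta = 2 * 49 = 98 degrees
v' = R*v*~R rotates v by theta.
cos(98deg) = -0.1392, sin(98deg) = 0.9903
v'_1 = 1*cos(98deg) - 5*sin(98deg)
= 1*(-0.1392) - 5*0.9903
= -5.09
v'_2 = 1*sin(98deg) + 5*cos(98deg)
= 1*0.9903 + 5*(-0.1392)
= 0.29
v' = -5.09*e1 + 0.29*e2


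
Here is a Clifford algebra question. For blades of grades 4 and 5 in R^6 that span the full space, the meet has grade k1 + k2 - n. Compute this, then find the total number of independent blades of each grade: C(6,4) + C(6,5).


Meet grade = grade(A) + grade(B) - n
= 4 + 5 - 6 = 3
C(6,4) = 15
C(6,5) = 6
dim_A + dim_B = 15 + 6 = 21


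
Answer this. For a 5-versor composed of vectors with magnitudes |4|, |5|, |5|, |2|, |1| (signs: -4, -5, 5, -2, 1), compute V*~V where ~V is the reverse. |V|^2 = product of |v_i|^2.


Each vector v_i has |v_i|^2 = s_i^2
Squared scales: (-4)^2 = 16, (-5)^2 = 25, 5^2 = 25, (-2)^2 = 4, 1^2 = 1
|V|^2 = 16 * 25 * 25 * 4 * 1
= 40000


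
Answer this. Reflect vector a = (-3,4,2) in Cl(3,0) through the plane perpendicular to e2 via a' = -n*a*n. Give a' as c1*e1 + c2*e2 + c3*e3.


Reflection formula: a' = -n*a*n, with n = e2 (unit vector, n^2 = 1).
For reflection through hyperplane perp to e2:
The component along e2 flips sign, others stay.
a = (-3, 4, 2)
a' = (-3, -4, 2)
a' = -3*e1 - 4*e2 + 2*e3


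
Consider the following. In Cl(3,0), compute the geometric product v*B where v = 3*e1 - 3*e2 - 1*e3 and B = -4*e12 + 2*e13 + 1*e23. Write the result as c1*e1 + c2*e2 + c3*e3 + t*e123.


vB has grade-1 (vector) and grade-3 (trivector) parts: vB = (v _| B) + (v ^ B).
Vector part <vB>_1:
  e1: -v2*b12 - v3*b13 = -(-3)*(-4) - (-1)*(2) = -10
  e2: v1*b12 - v3*b23 = (3)*(-4) - (-1)*(1) = -11
  e3: v1*b13 + v2*b23 = (3)*(2) + (-3)*(1) = 3
Trivector part <vB>_3:
  e123: v1*b23 - v2*b13 + v3*b12 = (3)*(1) - (-3)*(2) + (-1)*(-4) = 13
vB = -10*e1 - 11*e2 + 3*e3 + 13*e123


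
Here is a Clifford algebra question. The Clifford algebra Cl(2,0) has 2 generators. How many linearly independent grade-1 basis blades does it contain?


Number of grade-k basis blades in Cl(p,q) with n = p + q is C(n, k).
n = 2 + 0 = 2
C(2, 1) = 2! / (1! * 1!)
= 2 / (1 * 1)
= 2


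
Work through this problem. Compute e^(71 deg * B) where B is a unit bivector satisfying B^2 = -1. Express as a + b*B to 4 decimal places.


For a unit bivector B with B^2 = -1, the exponential series gives
e^(theta*B) = cos(theta) + sin(theta)*B (the GA analogue of Euler's formula).
theta = 71 degrees = 1.239184 rad
cos(71 deg) = 0.3256
sin(71 deg) = 0.9455
exp(theta*B) = 0.3256 + 0.9455*B


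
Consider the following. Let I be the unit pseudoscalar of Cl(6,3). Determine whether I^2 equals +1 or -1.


The pseudoscalar I = e1...e_n (product of all n generators) of Cl(p,q) satisfies I^2 = (-1)^(q + n(n-1)/2).
p = 6, q = 3, n = p + q = 9
n(n-1)/2 = 9 * 8 / 2 = 36
Exponent = q + n(n-1)/2 = 3 + 36 = 39
I^2 = (-1)^39 = -1


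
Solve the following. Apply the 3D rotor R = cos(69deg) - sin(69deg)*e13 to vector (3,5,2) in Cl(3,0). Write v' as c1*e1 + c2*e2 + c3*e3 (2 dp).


Rotor R = cos(69deg) - sin(69deg)*e13
Rotation angle theta = 2 * 69 = 138 degrees in the e13 plane (e1 -> e3).
The component perpendicular to the plane (e2) is invariant: v'_2 = v2 = 5.00
cos(138deg) = -0.7431, sin(138deg) = 0.6691
v'_1 = v1*cos(theta) - v3*sin(theta) = 3*(-0.7431) - 2*0.6691 = -3.57
v'_3 = v1*sin(theta) + v3*cos(theta) = 3*0.6691 + 2*(-0.7431) = 0.52
v' = -3.57*e1 + 5.00*e2 + 0.52*e3


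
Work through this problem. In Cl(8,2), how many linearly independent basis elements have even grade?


Even subalgebra dimension = 2^(n-1)
n = 8 + 2 = 10
2^(10 - 1) = 2^9 = 512
Verification: sum of C(10,k) for even k = 1 + 45 + 210 + 210 + 45 + 1 = 512
Result = 512


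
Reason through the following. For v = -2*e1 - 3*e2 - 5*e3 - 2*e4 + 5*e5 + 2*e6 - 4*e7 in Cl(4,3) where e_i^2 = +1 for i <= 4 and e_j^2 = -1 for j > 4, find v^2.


v^2 = sum of c_i^2 * e_i^2
Positive signature terms (e_i^2 = +1): (-2)^2 + (-3)^2 + (-5)^2 + (-2)^2 = 42
Negative signature terms (e_j^2 = -1): 5^2 + 2^2 + (-4)^2 = 45
v^2 = 42 - 45 = -3


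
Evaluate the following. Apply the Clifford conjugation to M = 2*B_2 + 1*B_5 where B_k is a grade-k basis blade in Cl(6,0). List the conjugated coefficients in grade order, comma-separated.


Clifford conjugate sign for grade k: (-1)^(k(k+1)/2)
Grade 2: (-1)^(2*3/2) = (-1)^3 = -1, coeff 2 -> -2
Grade 5: (-1)^(5*6/2) = (-1)^15 = -1, coeff 1 -> -1
Conjugated coefficients: -2, -1


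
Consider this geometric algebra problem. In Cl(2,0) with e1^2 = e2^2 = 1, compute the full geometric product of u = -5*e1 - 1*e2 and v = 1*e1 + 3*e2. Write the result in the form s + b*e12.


Expand: (-5*e1 - 1*e2)(1*e1 + 3*e2)
= (-5)*1*e1e1 + (-5)*3*e1e2 + (-1)*1*e2e1 + (-1)*3*e2e2
Using e1^2 = e2^2 = 1, e2e1 = -e1e2:
Scalar part s = (-5)*1 + (-1)*3 = -5 + (-3) = -8
Bivector part b = (-5)*3 - (-1)*1 = -15 - (-1) = -14
uv = -8 - 14*e12


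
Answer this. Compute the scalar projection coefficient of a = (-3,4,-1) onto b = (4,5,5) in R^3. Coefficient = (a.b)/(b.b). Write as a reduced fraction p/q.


Projection coefficient = (a . b) / (b . b)
a . b = (-3)*4 + 4*5 + (-1)*5
= -12 + 20 + (-5) = 3
b . b = 4^2 + 5^2 + 5^2
= 16 + 25 + 25 = 66
Coefficient = 3/66
In lowest terms: 1/22


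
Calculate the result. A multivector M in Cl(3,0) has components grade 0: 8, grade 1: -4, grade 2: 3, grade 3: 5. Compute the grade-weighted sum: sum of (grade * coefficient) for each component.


Grade-weighted sum = sum of grade_k * coefficient_k
0*8 = 0
1*(-4) = -4
2*3 = 6
3*5 = 15
Total = 0 + (-4) + 6 + 15 = 17


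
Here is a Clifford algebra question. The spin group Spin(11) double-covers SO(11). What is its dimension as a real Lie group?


Spin(n) double-covers SO(n); both have Lie algebra so(n) of dimension n(n-1)/2.
n = 11
n(n-1) = 11 * 10 = 110
dim Spin(11) = 110/2 = 55


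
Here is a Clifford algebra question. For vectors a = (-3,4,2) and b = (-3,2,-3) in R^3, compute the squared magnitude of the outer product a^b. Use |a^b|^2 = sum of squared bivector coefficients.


a wedge b = (a1*b2 - a2*b1)*e12 + (a1*b3 - a3*b1)*e13 + (a2*b3 - a3*b2)*e23
e12 coeff: (-3)*2 - 4*(-3) = -6 - (-12) = 6
e13 coeff: (-3)*(-3) - 2*(-3) = 9 - (-6) = 15
e23 coeff: 4*(-3) - 2*2 = -12 - 4 = -16
|a wedge b|^2 = 6^2 + 15^2 + (-16)^2
= 36 + 225 + 256
= 517


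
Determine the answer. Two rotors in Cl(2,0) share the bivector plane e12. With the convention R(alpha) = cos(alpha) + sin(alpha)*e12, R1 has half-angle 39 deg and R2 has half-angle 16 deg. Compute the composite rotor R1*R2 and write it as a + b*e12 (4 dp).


Same-plane rotors commute and their half-angles add:
R1*R2 = cos(a1 + a2) + sin(a1 + a2)*e12.
a1 + a2 = 39 + 16 = 55 deg
cos(55 deg) = 0.5736
sin(55 deg) = 0.8192
R1*R2 = 0.5736 + 0.8192*e12


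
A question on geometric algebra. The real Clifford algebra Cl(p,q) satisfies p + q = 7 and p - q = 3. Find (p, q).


We need p + q = 7 and p - q = 3.
Adding: 2p = 7 + 3 = 10, so p = 5.
Then q = 7 - 5 = 2.
(p, q) = (5, 2)


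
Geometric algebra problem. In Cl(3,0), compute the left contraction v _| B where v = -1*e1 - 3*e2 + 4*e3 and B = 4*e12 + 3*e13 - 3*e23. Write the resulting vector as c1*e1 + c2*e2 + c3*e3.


Left contraction v _| B = <vB>_1 (grade-1 part of the geometric product vB).
Using e1_|e12 = e2, e2_|e12 = -e1, e1_|e13 = e3, e3_|e13 = -e1, e2_|e23 = e3, e3_|e23 = -e2:
e1 coeff: -v2*b12 - v3*b13 = -(-3)*(4) - (4)*(3) = 0
e2 coeff: v1*b12 - v3*b23 = (-1)*(4) - (4)*(-3) = 8
e3 coeff: v1*b13 + v2*b23 = (-1)*(3) + (-3)*(-3) = 6
v _| B = 0*e1 + 8*e2 + 6*e3


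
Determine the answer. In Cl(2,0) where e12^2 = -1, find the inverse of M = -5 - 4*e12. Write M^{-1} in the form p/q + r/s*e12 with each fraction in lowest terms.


M = -5 - 4*e12, where e12^2 = -1.
Since M commutes with its reverse ~M = a - b*e12, M * ~M = a^2 - b^2*e12^2 = a^2 + b^2.
So M^{-1} = ~M / (a^2 + b^2) = (a - b*e12)/(a^2 + b^2).
a^2 + b^2 = 25 + 16 = 41
Scalar part = -5/41 = -5/41
Bivector coeff = 4/41 = 4/41
M^{-1} = -5/41 + 4/41*e12


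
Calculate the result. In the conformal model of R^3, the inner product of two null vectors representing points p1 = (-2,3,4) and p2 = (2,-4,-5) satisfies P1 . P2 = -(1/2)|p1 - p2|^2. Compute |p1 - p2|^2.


p1 - p2 = (-4, 7, 9)
|p1 - p2|^2 = (-4)^2 + 7^2 + 9^2
= 16 + 49 + 81
= 146


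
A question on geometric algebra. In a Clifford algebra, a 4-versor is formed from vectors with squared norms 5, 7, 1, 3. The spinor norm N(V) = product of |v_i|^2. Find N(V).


Spinor norm N(V) = |v1|^2 * |v2|^2 * ... * |v4|^2
= 5 * 7 * 1 * 3
Running product: 5, 35, 35, 105
N(V) = 105


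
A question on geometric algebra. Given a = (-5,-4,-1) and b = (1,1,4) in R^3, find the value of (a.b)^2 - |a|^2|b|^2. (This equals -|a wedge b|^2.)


a . b = (-5)*1 + (-4)*1 + (-1)*4
= -5 + (-4) + (-4) = -13
|a|^2 = (-5)^2 + (-4)^2 + (-1)^2 = 42
|b|^2 = 1^2 + 1^2 + 4^2 = 18
(a.b)^2 = (-13)^2 = 169
|a|^2 * |b|^2 = 42 * 18 = 756
Result = 169 - 756 = -587


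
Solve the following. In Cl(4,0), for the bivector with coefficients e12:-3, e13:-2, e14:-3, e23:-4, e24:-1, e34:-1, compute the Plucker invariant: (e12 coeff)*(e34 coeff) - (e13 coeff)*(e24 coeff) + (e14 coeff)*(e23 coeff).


Plucker relation: af - be + cd
a*f = (-3)*(-1) = 3
b*e = (-2)*(-1) = 2
c*d = (-3)*(-4) = 12
af - be + cd = 3 - 2 + 12
= 13


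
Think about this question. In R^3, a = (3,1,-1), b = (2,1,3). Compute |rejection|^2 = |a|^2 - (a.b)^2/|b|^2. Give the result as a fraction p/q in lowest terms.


|a|^2 = 3^2 + 1^2 + (-1)^2 = 11
|b|^2 = 2^2 + 1^2 + 3^2 = 14
a . b = 3*2 + 1*1 + (-1)*3 = 4
(a.b)^2 = 4^2 = 16
|rej|^2 = 11 - 16/14
= (154 - 16)/14
= 138/14
In lowest terms: 69/7


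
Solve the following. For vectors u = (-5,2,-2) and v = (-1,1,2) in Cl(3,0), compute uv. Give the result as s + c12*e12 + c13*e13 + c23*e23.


In Cl(3,0): e_i^2 = 1, e_ie_j = -e_je_i for i != j.
Scalar part = u . v = (-5)*(-1) + 2*1 + (-2)*2
= 5 + 2 + (-4) = 3
e12 coeff = (-5)*1 - 2*(-1) = -5 - (-2) = -3
e13 coeff = (-5)*2 - (-2)*(-1) = -10 - 2 = -12
e23 coeff = 2*2 - (-2)*1 = 4 - (-2) = 6
uv = 3 - 3*e12 - 12*e13 + 6*e23


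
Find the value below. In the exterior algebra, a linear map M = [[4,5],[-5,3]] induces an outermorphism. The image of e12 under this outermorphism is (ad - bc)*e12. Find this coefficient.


The outermorphism of a linear map f sends e1^e2 to f(e1)^f(e2).
f(e1) = 4*e1 - 5*e2
f(e2) = 5*e1 + 3*e2
f(e1) ^ f(e2) = (4*e1 - 5*e2) ^ (5*e1 + 3*e2)
= 4*3*e12 + (-5)*5*e21
= (12 - (-25))*e12
= 37*e12
Coefficient = 37


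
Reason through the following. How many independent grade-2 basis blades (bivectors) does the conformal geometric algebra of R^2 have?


The conformal model of R^2 uses Cl(3,1) with m = 2 + 2 = 4 generators.
Number of grade-2 blades = C(m, 2) = C(4, 2)
= 4*3/2 = 6


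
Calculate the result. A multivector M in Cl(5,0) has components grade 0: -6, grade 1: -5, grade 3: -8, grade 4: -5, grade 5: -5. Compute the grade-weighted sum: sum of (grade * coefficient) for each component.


Grade-weighted sum = sum of grade_k * coefficient_k
0*(-6) = 0
1*(-5) = -5
3*(-8) = -24
4*(-5) = -20
5*(-5) = -25
Total = 0 + (-5) + (-24) + (-20) + (-25) = -74


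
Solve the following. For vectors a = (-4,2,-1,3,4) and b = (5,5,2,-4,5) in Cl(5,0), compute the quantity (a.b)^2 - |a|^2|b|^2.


a . b = (-4)*5 + 2*5 + (-1)*2 + 3*(-4) + 4*5
= -20 + 10 + (-2) + (-12) + 20 = -4
|a|^2 = (-4)^2 + 2^2 + (-1)^2 + 3^2 + 4^2 = 46
|b|^2 = 5^2 + 5^2 + 2^2 + (-4)^2 + 5^2 = 95
(a.b)^2 = (-4)^2 = 16
|a|^2 * |b|^2 = 46 * 95 = 4370
Result = 16 - 4370 = -4354


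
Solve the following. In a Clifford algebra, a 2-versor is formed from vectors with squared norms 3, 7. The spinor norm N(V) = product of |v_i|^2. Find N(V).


Spinor norm N(V) = |v1|^2 * |v2|^2 * ... * |v2|^2
= 3 * 7
Running product: 3, 21
N(V) = 21


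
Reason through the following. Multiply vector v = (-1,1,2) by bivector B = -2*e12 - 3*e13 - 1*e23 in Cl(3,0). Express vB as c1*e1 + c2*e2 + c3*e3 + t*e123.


vB has grade-1 (vector) and grade-3 (trivector) parts: vB = (v _| B) + (v ^ B).
Vector part <vB>_1:
  e1: -v2*b12 - v3*b13 = -(1)*(-2) - (2)*(-3) = 8
  e2: v1*b12 - v3*b23 = (-1)*(-2) - (2)*(-1) = 4
  e3: v1*b13 + v2*b23 = (-1)*(-3) + (1)*(-1) = 2
Trivector part <vB>_3:
  e123: v1*b23 - v2*b13 + v3*b12 = (-1)*(-1) - (1)*(-3) + (2)*(-2) = 0
vB = 8*e1 + 4*e2 + 2*e3 + 0*e123


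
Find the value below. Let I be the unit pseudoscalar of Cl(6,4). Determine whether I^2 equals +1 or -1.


The pseudoscalar I = e1...e_n (product of all n generators) of Cl(p,q) satisfies I^2 = (-1)^(q + n(n-1)/2).
p = 6, q = 4, n = p + q = 10
n(n-1)/2 = 10 * 9 / 2 = 45
Exponent = q + n(n-1)/2 = 4 + 45 = 49
I^2 = (-1)^49 = -1


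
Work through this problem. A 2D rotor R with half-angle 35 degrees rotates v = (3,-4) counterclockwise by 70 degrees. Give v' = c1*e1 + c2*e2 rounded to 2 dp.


Rotor R = cos(35deg) - sin(35deg)*e12
Rotation angle theta = 2 * 35 = 70 degrees
v' = R*v*~R rotates v by theta.
cos(70deg) = 0.3420, sin(70deg) = 0.9397
v'_1 = 3*cos(70deg) - (-4)*sin(70deg)
= 3*0.3420 - (-4)*0.9397
= 4.78
v'_2 = 3*sin(70deg) + (-4)*cos(70deg)
= 3*0.9397 + (-4)*0.3420
= 1.45
v' = 4.78*e1 + 1.45*e2


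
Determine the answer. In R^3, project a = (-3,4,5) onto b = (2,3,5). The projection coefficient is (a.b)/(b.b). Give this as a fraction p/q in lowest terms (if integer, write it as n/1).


Projection coefficient = (a . b) / (b . b)
a . b = (-3)*2 + 4*3 + 5*5
= -6 + 12 + 25 = 31
b . b = 2^2 + 3^2 + 5^2
= 4 + 9 + 25 = 38
Coefficient = 31/38
In lowest terms: 31/38


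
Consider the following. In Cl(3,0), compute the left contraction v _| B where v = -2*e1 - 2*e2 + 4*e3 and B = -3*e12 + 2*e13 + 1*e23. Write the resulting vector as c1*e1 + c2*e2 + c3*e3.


Left contraction v _| B = <vB>_1 (grade-1 part of the geometric product vB).
Using e1_|e12 = e2, e2_|e12 = -e1, e1_|e13 = e3, e3_|e13 = -e1, e2_|e23 = e3, e3_|e23 = -e2:
e1 coeff: -v2*b12 - v3*b13 = -(-2)*(-3) - (4)*(2) = -14
e2 coeff: v1*b12 - v3*b23 = (-2)*(-3) - (4)*(1) = 2
e3 coeff: v1*b13 + v2*b23 = (-2)*(2) + (-2)*(1) = -6
v _| B = -14*e1 + 2*e2 - 6*e3


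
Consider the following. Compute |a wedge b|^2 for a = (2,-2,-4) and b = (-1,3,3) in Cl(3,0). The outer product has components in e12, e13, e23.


a wedge b = (a1*b2 - a2*b1)*e12 + (a1*b3 - a3*b1)*e13 + (a2*b3 - a3*b2)*e23
e12 coeff: 2*3 - (-2)*(-1) = 6 - 2 = 4
e13 coeff: 2*3 - (-4)*(-1) = 6 - 4 = 2
e23 coeff: (-2)*3 - (-4)*3 = -6 - (-12) = 6
|a wedge b|^2 = 4^2 + 2^2 + 6^2
= 16 + 4 + 36
= 56


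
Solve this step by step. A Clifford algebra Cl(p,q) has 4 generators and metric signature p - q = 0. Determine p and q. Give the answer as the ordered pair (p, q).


We need p + q = 4 and p - q = 0.
Adding: 2p = 4 + 0 = 4, so p = 2.
Then q = 4 - 2 = 2.
(p, q) = (2, 2)


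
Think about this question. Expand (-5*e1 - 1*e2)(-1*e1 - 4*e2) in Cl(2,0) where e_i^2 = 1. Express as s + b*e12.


Expand: (-5*e1 - 1*e2)(-1*e1 - 4*e2)
= (-5)*(-1)*e1e1 + (-5)*(-4)*e1e2 + (-1)*(-1)*e2e1 + (-1)*(-4)*e2e2
Using e1^2 = e2^2 = 1, e2e1 = -e1e2:
Scalar part s = (-5)*(-1) + (-1)*(-4) = 5 + 4 = 9
Bivector part b = (-5)*(-4) - (-1)*(-1) = 20 - 1 = 19
uv = 9 + 19*e12


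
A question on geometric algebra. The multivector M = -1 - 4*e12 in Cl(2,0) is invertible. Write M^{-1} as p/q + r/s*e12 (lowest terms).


M = -1 - 4*e12, where e12^2 = -1.
Since M commutes with its reverse ~M = a - b*e12, M * ~M = a^2 - b^2*e12^2 = a^2 + b^2.
So M^{-1} = ~M / (a^2 + b^2) = (a - b*e12)/(a^2 + b^2).
a^2 + b^2 = 1 + 16 = 17
Scalar part = -1/17 = -1/17
Bivector coeff = 4/17 = 4/17
M^{-1} = -1/17 + 4/17*e12


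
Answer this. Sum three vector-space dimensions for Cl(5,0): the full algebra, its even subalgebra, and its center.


n = 5 + 0 = 5
Total dim = 2^5 = 32
Even subalgebra dim = 2^4 = 16
n is odd, so center dim = 2
Sum = 32 + 16 + 2 = 50


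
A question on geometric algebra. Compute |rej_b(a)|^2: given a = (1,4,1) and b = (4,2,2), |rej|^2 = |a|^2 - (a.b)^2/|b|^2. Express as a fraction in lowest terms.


|a|^2 = 1^2 + 4^2 + 1^2 = 18
|b|^2 = 4^2 + 2^2 + 2^2 = 24
a . b = 1*4 + 4*2 + 1*2 = 14
(a.b)^2 = 14^2 = 196
|rej|^2 = 18 - 196/24
= (432 - 196)/24
= 236/24
In lowest terms: 59/6


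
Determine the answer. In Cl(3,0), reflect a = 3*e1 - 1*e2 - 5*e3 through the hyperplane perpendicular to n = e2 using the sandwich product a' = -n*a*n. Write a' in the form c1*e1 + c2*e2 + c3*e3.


Reflection formula: a' = -n*a*n, with n = e2 (unit vector, n^2 = 1).
For reflection through hyperplane perp to e2:
The component along e2 flips sign, others stay.
a = (3, -1, -5)
a' = (3, 1, -5)
a' = 3*e1 + 1*e2 - 5*e3


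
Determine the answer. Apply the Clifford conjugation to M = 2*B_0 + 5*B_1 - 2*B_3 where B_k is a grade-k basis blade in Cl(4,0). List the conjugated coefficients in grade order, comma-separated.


Clifford conjugate sign for grade k: (-1)^(k(k+1)/2)
Grade 0: (-1)^(0*1/2) = (-1)^0 = 1, coeff 2 -> 2
Grade 1: (-1)^(1*2/2) = (-1)^1 = -1, coeff 5 -> -5
Grade 3: (-1)^(3*4/2) = (-1)^6 = 1, coeff -2 -> -2
Conjugated coefficients: 2, -5, -2


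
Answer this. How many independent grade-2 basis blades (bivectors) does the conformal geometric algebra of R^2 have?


The conformal model of R^2 uses Cl(3,1) with m = 2 + 2 = 4 generators.
Number of grade-2 blades = C(m, 2) = C(4, 2)
= 4*3/2 = 6


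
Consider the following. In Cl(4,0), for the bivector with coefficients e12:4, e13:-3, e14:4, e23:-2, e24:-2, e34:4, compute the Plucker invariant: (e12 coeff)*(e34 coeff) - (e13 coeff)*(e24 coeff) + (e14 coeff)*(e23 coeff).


Plucker relation: af - be + cd
a*f = 4*4 = 16
b*e = (-3)*(-2) = 6
c*d = 4*(-2) = -8
af - be + cd = 16 - 6 + (-8)
= 2


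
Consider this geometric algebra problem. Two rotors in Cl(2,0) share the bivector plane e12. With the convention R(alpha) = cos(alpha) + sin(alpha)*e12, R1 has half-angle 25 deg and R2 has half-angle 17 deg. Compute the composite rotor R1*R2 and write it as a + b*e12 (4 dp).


Same-plane rotors commute and their half-angles add:
R1*R2 = cos(a1 + a2) + sin(a1 + a2)*e12.
a1 + a2 = 25 + 17 = 42 deg
cos(42 deg) = 0.7431
sin(42 deg) = 0.6691
R1*R2 = 0.7431 + 0.6691*e12


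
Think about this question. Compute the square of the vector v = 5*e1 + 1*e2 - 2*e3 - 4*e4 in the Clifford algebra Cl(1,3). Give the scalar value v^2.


v^2 = sum of c_i^2 * e_i^2
Positive signature terms (e_i^2 = +1): 5^2 = 25
Negative signature terms (e_j^2 = -1): 1^2 + (-2)^2 + (-4)^2 = 21
v^2 = 25 - 21 = 4


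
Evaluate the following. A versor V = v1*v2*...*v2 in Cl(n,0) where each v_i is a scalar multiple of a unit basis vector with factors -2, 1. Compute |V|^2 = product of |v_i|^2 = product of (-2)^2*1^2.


Each vector v_i has |v_i|^2 = s_i^2
Squared scales: (-2)^2 = 4, 1^2 = 1
|V|^2 = 4 * 1
= 4


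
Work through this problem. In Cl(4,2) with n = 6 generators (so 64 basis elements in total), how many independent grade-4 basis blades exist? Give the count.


Number of grade-k basis blades in Cl(p,q) with n = p + q is C(n, k).
n = 4 + 2 = 6
C(6, 4) = 6! / (4! * 2!)
= 720 / (24 * 2)
= 15


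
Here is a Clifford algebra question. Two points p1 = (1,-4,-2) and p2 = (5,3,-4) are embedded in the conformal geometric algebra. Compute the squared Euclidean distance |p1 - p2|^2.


p1 - p2 = (-4, -7, 2)
|p1 - p2|^2 = (-4)^2 + (-7)^2 + 2^2
= 16 + 49 + 4
= 69


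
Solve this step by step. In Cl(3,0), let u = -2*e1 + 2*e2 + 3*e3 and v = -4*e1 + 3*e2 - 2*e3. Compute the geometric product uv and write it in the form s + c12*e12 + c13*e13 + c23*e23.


In Cl(3,0): e_i^2 = 1, e_ie_j = -e_je_i for i != j.
Scalar part = u . v = (-2)*(-4) + 2*3 + 3*(-2)
= 8 + 6 + (-6) = 8
e12 coeff = (-2)*3 - 2*(-4) = -6 - (-8) = 2
e13 coeff = (-2)*(-2) - 3*(-4) = 4 - (-12) = 16
e23 coeff = 2*(-2) - 3*3 = -4 - 9 = -13
uv = 8 + 2*e12 + 16*e13 - 13*e23


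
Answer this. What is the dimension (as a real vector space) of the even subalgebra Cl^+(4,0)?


Even subalgebra dimension = 2^(n-1)
n = 4 + 0 = 4
2^(4 - 1) = 2^3 = 8
Verification: sum of C(4,k) for even k = 1 + 6 + 1 = 8
Result = 8


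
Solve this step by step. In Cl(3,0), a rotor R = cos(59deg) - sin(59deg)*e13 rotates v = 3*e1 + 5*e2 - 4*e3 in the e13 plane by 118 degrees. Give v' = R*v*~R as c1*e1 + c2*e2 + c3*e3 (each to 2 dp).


Rotor R = cos(59deg) - sin(59deg)*e13
Rotation angle theta = 2 * 59 = 118 degrees in the e13 plane (e1 -> e3).
The component perpendicular to the plane (e2) is invariant: v'_2 = v2 = 5.00
cos(118deg) = -0.4695, sin(118deg) = 0.8829
v'_1 = v1*cos(theta) - v3*sin(theta) = 3*(-0.4695) - (-4)*0.8829 = 2.12
v'_3 = v1*sin(theta) + v3*cos(theta) = 3*0.8829 + (-4)*(-0.4695) = 4.53
v' = 2.12*e1 + 5.00*e2 + 4.53*e3


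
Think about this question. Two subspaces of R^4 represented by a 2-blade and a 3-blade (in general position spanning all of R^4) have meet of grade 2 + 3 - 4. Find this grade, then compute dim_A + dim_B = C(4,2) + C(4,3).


Meet grade = grade(A) + grade(B) - n
= 2 + 3 - 4 = 1
C(4,2) = 6
C(4,3) = 4
dim_A + dim_B = 6 + 4 = 10


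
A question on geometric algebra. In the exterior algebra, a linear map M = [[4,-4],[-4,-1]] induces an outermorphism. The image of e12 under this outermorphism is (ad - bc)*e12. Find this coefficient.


The outermorphism of a linear map f sends e1^e2 to f(e1)^f(e2).
f(e1) = 4*e1 - 4*e2
f(e2) = -4*e1 - 1*e2
f(e1) ^ f(e2) = (4*e1 - 4*e2) ^ (-4*e1 - 1*e2)
= 4*(-1)*e12 + (-4)*(-4)*e21
= (-4 - 16)*e12
= -20*e12
Coefficient = -20


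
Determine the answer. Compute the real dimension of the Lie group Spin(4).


Spin(n) double-covers SO(n); both have Lie algebra so(n) of dimension n(n-1)/2.
n = 4
n(n-1) = 4 * 3 = 12
dim Spin(4) = 12/2 = 6


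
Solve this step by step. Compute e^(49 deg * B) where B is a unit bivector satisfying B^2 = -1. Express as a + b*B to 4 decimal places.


For a unit bivector B with B^2 = -1, the exponential series gives
e^(theta*B) = cos(theta) + sin(theta)*B (the GA analogue of Euler's formula).
theta = 49 degrees = 0.855211 rad
cos(49 deg) = 0.6561
sin(49 deg) = 0.7547
exp(theta*B) = 0.6561 + 0.7547*B


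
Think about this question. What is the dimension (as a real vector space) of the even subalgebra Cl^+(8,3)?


Even subalgebra dimension = 2^(n-1)
n = 8 + 3 = 11
2^(11 - 1) = 2^10 = 1024
Verification: sum of C(11,k) for even k = 1 + 55 + 330 + 462 + 165 + 11 = 1024
Result = 1024


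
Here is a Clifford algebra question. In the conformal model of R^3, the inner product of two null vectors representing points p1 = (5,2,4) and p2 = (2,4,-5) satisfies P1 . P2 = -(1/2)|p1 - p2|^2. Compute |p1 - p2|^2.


p1 - p2 = (3, -2, 9)
|p1 - p2|^2 = 3^2 + (-2)^2 + 9^2
= 9 + 4 + 81
= 94


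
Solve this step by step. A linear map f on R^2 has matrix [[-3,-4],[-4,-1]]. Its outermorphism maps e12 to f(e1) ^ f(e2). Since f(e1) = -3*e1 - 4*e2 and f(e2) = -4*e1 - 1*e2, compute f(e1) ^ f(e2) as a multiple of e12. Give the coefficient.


The outermorphism of a linear map f sends e1^e2 to f(e1)^f(e2).
f(e1) = -3*e1 - 4*e2
f(e2) = -4*e1 - 1*e2
f(e1) ^ f(e2) = (-3*e1 - 4*e2) ^ (-4*e1 - 1*e2)
= (-3)*(-1)*e12 + (-4)*(-4)*e21
= (3 - 16)*e12
= -13*e12
Coefficient = -13


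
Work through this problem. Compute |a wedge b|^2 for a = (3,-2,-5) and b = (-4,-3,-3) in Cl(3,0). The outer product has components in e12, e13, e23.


a wedge b = (a1*b2 - a2*b1)*e12 + (a1*b3 - a3*b1)*e13 + (a2*b3 - a3*b2)*e23
e12 coeff: 3*(-3) - (-2)*(-4) = -9 - 8 = -17
e13 coeff: 3*(-3) - (-5)*(-4) = -9 - 20 = -29
e23 coeff: (-2)*(-3) - (-5)*(-3) = 6 - 15 = -9
|a wedge b|^2 = (-17)^2 + (-29)^2 + (-9)^2
= 289 + 841 + 81
= 1211


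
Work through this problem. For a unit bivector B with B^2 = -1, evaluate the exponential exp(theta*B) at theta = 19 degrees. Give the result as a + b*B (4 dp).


For a unit bivector B with B^2 = -1, the exponential series gives
e^(theta*B) = cos(theta) + sin(theta)*B (the GA analogue of Euler's formula).
theta = 19 degrees = 0.331613 rad
cos(19 deg) = 0.9455
sin(19 deg) = 0.3256
exp(theta*B) = 0.9455 + 0.3256*B


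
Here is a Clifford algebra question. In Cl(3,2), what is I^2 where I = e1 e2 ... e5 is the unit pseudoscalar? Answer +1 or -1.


The pseudoscalar I = e1...e_n (product of all n generators) of Cl(p,q) satisfies I^2 = (-1)^(q + n(n-1)/2).
p = 3, q = 2, n = p + q = 5
n(n-1)/2 = 5 * 4 / 2 = 10
Exponent = q + n(n-1)/2 = 2 + 10 = 12
I^2 = (-1)^12 = +1


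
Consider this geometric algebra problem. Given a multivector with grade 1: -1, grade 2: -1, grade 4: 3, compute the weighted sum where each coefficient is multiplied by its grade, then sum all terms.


Grade-weighted sum = sum of grade_k * coefficient_k
1*(-1) = -1
2*(-1) = -2
4*3 = 12
Total = -1 + (-2) + 12 = 9


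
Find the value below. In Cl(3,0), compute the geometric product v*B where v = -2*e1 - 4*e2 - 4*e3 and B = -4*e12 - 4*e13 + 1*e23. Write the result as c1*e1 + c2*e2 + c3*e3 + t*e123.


vB has grade-1 (vector) and grade-3 (trivector) parts: vB = (v _| B) + (v ^ B).
Vector part <vB>_1:
  e1: -v2*b12 - v3*b13 = -(-4)*(-4) - (-4)*(-4) = -32
  e2: v1*b12 - v3*b23 = (-2)*(-4) - (-4)*(1) = 12
  e3: v1*b13 + v2*b23 = (-2)*(-4) + (-4)*(1) = 4
Trivector part <vB>_3:
  e123: v1*b23 - v2*b13 + v3*b12 = (-2)*(1) - (-4)*(-4) + (-4)*(-4) = -2
vB = -32*e1 + 12*e2 + 4*e3 - 2*e123


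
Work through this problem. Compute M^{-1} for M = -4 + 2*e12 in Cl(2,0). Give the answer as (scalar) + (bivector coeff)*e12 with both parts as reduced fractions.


M = -4 + 2*e12, where e12^2 = -1.
Since M commutes with its reverse ~M = a - b*e12, M * ~M = a^2 - b^2*e12^2 = a^2 + b^2.
So M^{-1} = ~M / (a^2 + b^2) = (a - b*e12)/(a^2 + b^2).
a^2 + b^2 = 16 + 4 = 20
Scalar part = -4/20 = -1/5
Bivector coeff = -2/20 = -1/10
M^{-1} = -1/5 - 1/10*e12


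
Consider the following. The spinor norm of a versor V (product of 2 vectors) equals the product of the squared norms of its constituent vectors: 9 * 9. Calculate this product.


Spinor norm N(V) = |v1|^2 * |v2|^2 * ... * |v2|^2
= 9 * 9
Running product: 9, 81
N(V) = 81


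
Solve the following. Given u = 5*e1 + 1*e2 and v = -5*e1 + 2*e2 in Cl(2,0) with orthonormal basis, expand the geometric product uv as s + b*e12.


Expand: (5*e1 + 1*e2)(-5*e1 + 2*e2)
= 5*(-5)*e1e1 + 5*2*e1e2 + 1*(-5)*e2e1 + 1*2*e2e2
Using e1^2 = e2^2 = 1, e2e1 = -e1e2:
Scalar part s = 5*(-5) + 1*2 = -25 + 2 = -23
Bivector part b = 5*2 - 1*(-5) = 10 - (-5) = 15
uv = -23 + 15*e12


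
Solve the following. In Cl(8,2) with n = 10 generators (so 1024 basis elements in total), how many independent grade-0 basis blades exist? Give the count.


Number of grade-k basis blades in Cl(p,q) with n = p + q is C(n, k).
n = 8 + 2 = 10
C(10, 0) = 10! / (0! * 10!)
= 3628800 / (1 * 3628800)
= 1


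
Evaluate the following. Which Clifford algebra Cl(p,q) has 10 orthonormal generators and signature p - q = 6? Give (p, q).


We need p + q = 10 and p - q = 6.
Adding: 2p = 10 + 6 = 16, so p = 8.
Then q = 10 - 8 = 2.
(p, q) = (8, 2)


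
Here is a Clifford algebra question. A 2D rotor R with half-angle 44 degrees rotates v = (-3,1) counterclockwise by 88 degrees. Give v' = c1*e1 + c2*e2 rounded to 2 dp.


Rotor R = cos(44deg) - sin(44deg)*e12
Rotation angle theta = 2 * 44 = 88 degrees
v' = R*v*~R rotates v by theta.
cos(88deg) = 0.0349, sin(88deg) = 0.9994
v'_1 = -3*cos(88deg) - 1*sin(88deg)
= -3*0.0349 - 1*0.9994
= -1.10
v'_2 = -3*sin(88deg) + 1*cos(88deg)
= -3*0.9994 + 1*0.0349
= -2.96
v' = -1.10*e1 - 2.96*e2


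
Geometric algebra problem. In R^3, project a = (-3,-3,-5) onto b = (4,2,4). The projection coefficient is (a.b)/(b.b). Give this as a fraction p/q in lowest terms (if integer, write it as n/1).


Projection coefficient = (a . b) / (b . b)
a . b = (-3)*4 + (-3)*2 + (-5)*4
= -12 + (-6) + (-20) = -38
b . b = 4^2 + 2^2 + 4^2
= 16 + 4 + 16 = 36
Coefficient = -38/36
In lowest terms: -19/18


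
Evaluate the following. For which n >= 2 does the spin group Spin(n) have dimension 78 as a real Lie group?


dim Spin(n) = dim so(n) = n(n-1)/2.
Solve n(n-1)/2 = 78, i.e. n^2 - n - 156 = 0.
Discriminant = 1 + 8*78 = 625
n = (1 + sqrt(625))/2 = (1 + 25)/2 = 13


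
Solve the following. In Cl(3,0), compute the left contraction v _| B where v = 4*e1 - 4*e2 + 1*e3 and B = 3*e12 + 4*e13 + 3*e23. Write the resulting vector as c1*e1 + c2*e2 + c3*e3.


Left contraction v _| B = <vB>_1 (grade-1 part of the geometric product vB).
Using e1_|e12 = e2, e2_|e12 = -e1, e1_|e13 = e3, e3_|e13 = -e1, e2_|e23 = e3, e3_|e23 = -e2:
e1 coeff: -v2*b12 - v3*b13 = -(-4)*(3) - (1)*(4) = 8
e2 coeff: v1*b12 - v3*b23 = (4)*(3) - (1)*(3) = 9
e3 coeff: v1*b13 + v2*b23 = (4)*(4) + (-4)*(3) = 4
v _| B = 8*e1 + 9*e2 + 4*e3


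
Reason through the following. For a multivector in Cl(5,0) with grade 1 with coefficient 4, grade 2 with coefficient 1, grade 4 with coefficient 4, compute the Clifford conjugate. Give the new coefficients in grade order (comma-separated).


Clifford conjugate sign for grade k: (-1)^(k(k+1)/2)
Grade 1: (-1)^(1*2/2) = (-1)^1 = -1, coeff 4 -> -4
Grade 2: (-1)^(2*3/2) = (-1)^3 = -1, coeff 1 -> -1
Grade 4: (-1)^(4*5/2) = (-1)^10 = 1, coeff 4 -> 4
Conjugated coefficients: -4, -1, 4


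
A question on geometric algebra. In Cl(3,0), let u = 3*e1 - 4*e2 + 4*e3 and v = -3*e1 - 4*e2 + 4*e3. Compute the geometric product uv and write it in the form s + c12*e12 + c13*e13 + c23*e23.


In Cl(3,0): e_i^2 = 1, e_ie_j = -e_je_i for i != j.
Scalar part = u . v = 3*(-3) + (-4)*(-4) + 4*4
= -9 + 16 + 16 = 23
e12 coeff = 3*(-4) - (-4)*(-3) = -12 - 12 = -24
e13 coeff = 3*4 - 4*(-3) = 12 - (-12) = 24
e23 coeff = (-4)*4 - 4*(-4) = -16 - (-16) = 0
uv = 23 - 24*e12 + 24*e13 + 0*e23


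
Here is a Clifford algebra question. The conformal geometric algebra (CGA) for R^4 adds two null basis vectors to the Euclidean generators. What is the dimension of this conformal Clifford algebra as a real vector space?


The conformal model of R^4 uses Cl(5,1): the 4 Euclidean generators plus two extra orthogonal generators e+ (e+^2 = +1) and e- (e-^2 = -1), from which the null vectors e0, einf are built.
Number of generators m = 4 + 2 = 6.
dim Cl(p,q) = 2^m = 2^6 = 64


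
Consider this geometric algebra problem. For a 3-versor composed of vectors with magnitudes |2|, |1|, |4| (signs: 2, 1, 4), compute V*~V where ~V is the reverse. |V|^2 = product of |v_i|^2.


Each vector v_i has |v_i|^2 = s_i^2
Squared scales: 2^2 = 4, 1^2 = 1, 4^2 = 16
|V|^2 = 4 * 1 * 16
= 64


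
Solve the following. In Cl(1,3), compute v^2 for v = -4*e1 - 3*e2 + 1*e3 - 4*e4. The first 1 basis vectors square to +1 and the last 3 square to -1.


v^2 = sum of c_i^2 * e_i^2
Positive signature terms (e_i^2 = +1): (-4)^2 = 16
Negative signature terms (e_j^2 = -1): (-3)^2 + 1^2 + (-4)^2 = 26
v^2 = 16 - 26 = -10


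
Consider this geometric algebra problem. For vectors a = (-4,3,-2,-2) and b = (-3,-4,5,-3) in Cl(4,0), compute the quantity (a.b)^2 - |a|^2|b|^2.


a . b = (-4)*(-3) + 3*(-4) + (-2)*5 + (-2)*(-3)
= 12 + (-12) + (-10) + 6 = -4
|a|^2 = (-4)^2 + 3^2 + (-2)^2 + (-2)^2 = 33
|b|^2 = (-3)^2 + (-4)^2 + 5^2 + (-3)^2 = 59
(a.b)^2 = (-4)^2 = 16
|a|^2 * |b|^2 = 33 * 59 = 1947
Result = 16 - 1947 = -1931


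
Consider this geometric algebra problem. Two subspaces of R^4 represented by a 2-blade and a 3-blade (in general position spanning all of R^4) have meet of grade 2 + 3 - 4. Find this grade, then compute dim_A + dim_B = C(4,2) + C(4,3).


Meet grade = grade(A) + grade(B) - n
= 2 + 3 - 4 = 1
C(4,2) = 6
C(4,3) = 4
dim_A + dim_B = 6 + 4 = 10


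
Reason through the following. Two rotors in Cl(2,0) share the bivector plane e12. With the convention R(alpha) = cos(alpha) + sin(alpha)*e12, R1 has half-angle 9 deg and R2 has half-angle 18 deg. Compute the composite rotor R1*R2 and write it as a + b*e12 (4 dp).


Same-plane rotors commute and their half-angles add:
R1*R2 = cos(a1 + a2) + sin(a1 + a2)*e12.
a1 + a2 = 9 + 18 = 27 deg
cos(27 deg) = 0.8910
sin(27 deg) = 0.4540
R1*R2 = 0.8910 + 0.4540*e12


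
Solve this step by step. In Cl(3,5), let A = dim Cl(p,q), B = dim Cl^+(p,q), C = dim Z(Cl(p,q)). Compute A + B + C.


n = 3 + 5 = 8
Total dim = 2^8 = 256
Even subalgebra dim = 2^7 = 128
n is even, so center dim = 1
Sum = 256 + 128 + 1 = 385


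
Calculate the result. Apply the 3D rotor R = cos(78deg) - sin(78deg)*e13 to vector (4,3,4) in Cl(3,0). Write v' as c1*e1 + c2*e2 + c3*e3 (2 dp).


Rotor R = cos(78deg) - sin(78deg)*e13
Rotation angle theta = 2 * 78 = 156 degrees in the e13 plane (e1 -> e3).
The component perpendicular to the plane (e2) is invariant: v'_2 = v2 = 3.00
cos(156deg) = -0.9135, sin(156deg) = 0.4067
v'_1 = v1*cos(theta) - v3*sin(theta) = 4*(-0.9135) - 4*0.4067 = -5.28
v'_3 = v1*sin(theta) + v3*cos(theta) = 4*0.4067 + 4*(-0.9135) = -2.03
v' = -5.28*e1 + 3.00*e2 - 2.03*e3


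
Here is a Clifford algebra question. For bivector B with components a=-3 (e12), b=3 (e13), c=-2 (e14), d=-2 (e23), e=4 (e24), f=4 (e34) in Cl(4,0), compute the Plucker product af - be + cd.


Plucker relation: af - be + cd
a*f = (-3)*4 = -12
b*e = 3*4 = 12
c*d = (-2)*(-2) = 4
af - be + cd = -12 - 12 + 4
= -20


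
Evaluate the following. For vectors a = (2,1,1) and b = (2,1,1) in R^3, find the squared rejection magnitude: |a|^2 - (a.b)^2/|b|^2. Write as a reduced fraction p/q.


|a|^2 = 2^2 + 1^2 + 1^2 = 6
|b|^2 = 2^2 + 1^2 + 1^2 = 6
a . b = 2*2 + 1*1 + 1*1 = 6
(a.b)^2 = 6^2 = 36
|rej|^2 = 6 - 36/6
= (36 - 36)/6
= 0/6
In lowest terms: 0/1


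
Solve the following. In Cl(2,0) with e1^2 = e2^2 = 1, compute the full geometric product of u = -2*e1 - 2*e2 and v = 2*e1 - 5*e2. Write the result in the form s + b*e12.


Expand: (-2*e1 - 2*e2)(2*e1 - 5*e2)
= (-2)*2*e1e1 + (-2)*(-5)*e1e2 + (-2)*2*e2e1 + (-2)*(-5)*e2e2
Using e1^2 = e2^2 = 1, e2e1 = -e1e2:
Scalar part s = (-2)*2 + (-2)*(-5) = -4 + 10 = 6
Bivector part b = (-2)*(-5) - (-2)*2 = 10 - (-4) = 14
uv = 6 + 14*e12


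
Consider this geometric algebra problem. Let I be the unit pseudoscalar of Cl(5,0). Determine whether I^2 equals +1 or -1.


The pseudoscalar I = e1...e_n (product of all n generators) of Cl(p,q) satisfies I^2 = (-1)^(q + n(n-1)/2).
p = 5, q = 0, n = p + q = 5
n(n-1)/2 = 5 * 4 / 2 = 10
Exponent = q + n(n-1)/2 = 0 + 10 = 10
I^2 = (-1)^10 = +1


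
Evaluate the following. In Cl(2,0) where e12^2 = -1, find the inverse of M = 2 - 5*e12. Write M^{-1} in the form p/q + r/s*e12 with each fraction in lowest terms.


M = 2 - 5*e12, where e12^2 = -1.
Since M commutes with its reverse ~M = a - b*e12, M * ~M = a^2 - b^2*e12^2 = a^2 + b^2.
So M^{-1} = ~M / (a^2 + b^2) = (a - b*e12)/(a^2 + b^2).
a^2 + b^2 = 4 + 25 = 29
Scalar part = 2/29 = 2/29
Bivector coeff = 5/29 = 5/29
M^{-1} = 2/29 + 5/29*e12


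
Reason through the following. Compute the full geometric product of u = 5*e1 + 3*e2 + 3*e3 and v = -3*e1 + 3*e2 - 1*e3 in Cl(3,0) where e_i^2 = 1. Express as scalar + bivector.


In Cl(3,0): e_i^2 = 1, e_ie_j = -e_je_i for i != j.
Scalar part = u . v = 5*(-3) + 3*3 + 3*(-1)
= -15 + 9 + (-3) = -9
e12 coeff = 5*3 - 3*(-3) = 15 - (-9) = 24
e13 coeff = 5*(-1) - 3*(-3) = -5 - (-9) = 4
e23 coeff = 3*(-1) - 3*3 = -3 - 9 = -12
uv = -9 + 24*e12 + 4*e13 - 12*e23


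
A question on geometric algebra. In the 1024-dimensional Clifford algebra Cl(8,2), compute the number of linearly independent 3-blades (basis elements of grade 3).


Number of grade-k basis blades in Cl(p,q) with n = p + q is C(n, k).
n = 8 + 2 = 10
C(10, 3) = 10! / (3! * 7!)
= 3628800 / (6 * 5040)
= 120
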